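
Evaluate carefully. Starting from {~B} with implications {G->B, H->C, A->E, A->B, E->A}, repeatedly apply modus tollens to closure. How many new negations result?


Initial negated facts: {~B}
Apply modus tollens to closure:
  ~B and G->B  =>  ~G
  ~B and A->B  =>  ~A
  ~A and E->A  =>  ~E
Final negated: {~A, ~B, ~E, ~G}
New negations: {~A, ~E, ~G}
Count = 3

3


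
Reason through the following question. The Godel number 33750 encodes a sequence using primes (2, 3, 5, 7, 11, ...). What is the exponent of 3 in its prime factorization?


Factorize 33750 by dividing by 3 repeatedly.
Division steps: 3 divides 33750 exactly 3 time(s).
Exponent of 3 = 3

3


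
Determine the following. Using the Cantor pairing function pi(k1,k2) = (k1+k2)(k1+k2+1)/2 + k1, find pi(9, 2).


k1 + k2 = 11
(k1+k2)(k1+k2+1)/2 = 11 * 12 / 2 = 66
pi = 66 + 9 = 75

75


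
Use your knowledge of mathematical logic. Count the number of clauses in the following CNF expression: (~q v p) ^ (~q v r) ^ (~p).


A CNF formula is a conjunction of clauses.
Clauses are separated by ^.
Counting the conjuncts: 3 clauses.

3


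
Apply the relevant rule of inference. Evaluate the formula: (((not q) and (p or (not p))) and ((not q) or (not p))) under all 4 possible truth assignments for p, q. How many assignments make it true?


Check all 4 assignments:
p=0, q=0: 1
p=0, q=1: 0
p=1, q=0: 1
p=1, q=1: 0
Count of True = 2

2


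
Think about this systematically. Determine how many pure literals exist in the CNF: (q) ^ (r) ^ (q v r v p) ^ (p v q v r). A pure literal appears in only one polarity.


Check each variable for pure literal status:
p: pure positive
q: pure positive
r: pure positive
Pure literal count = 3

3


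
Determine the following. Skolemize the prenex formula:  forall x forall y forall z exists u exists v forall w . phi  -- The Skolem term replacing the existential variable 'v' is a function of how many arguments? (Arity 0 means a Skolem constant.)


Quantifier prefix: forall x forall y forall z exists u exists v forall w
'v' is existentially quantified at position 5.
Universal variables preceding it: x, y, z
Skolem function arity = 3

3


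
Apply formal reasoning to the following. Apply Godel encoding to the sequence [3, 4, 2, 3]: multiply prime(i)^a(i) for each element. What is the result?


Encode each element as an exponent of the corresponding prime:
  2^3 = 8
  3^4 = 81
  5^2 = 25
  7^3 = 343
Product = 8 * 81 * 25 * 343 = 5556600

5556600


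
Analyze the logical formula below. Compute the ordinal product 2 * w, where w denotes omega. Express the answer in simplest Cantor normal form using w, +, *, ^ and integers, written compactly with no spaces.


Compute 2 * w.
Ordinal * is associative and left-distributive over +, but NOT commutative; for finite n>1, n*w = w but w*n stays w*n.
For finite n>0, n * w = sup{n*k : k<w} = w. So 2 * w = w.
Result = w

w


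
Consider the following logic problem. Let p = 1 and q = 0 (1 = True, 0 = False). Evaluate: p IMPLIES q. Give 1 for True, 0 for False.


p = 1, q = 0
Operation: p IMPLIES q
Evaluate: 1 IMPLIES 0 = 0

0


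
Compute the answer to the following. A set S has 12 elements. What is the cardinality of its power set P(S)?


The power set of a set with n elements has 2^n elements.
|P(S)| = 2^12 = 4096

4096


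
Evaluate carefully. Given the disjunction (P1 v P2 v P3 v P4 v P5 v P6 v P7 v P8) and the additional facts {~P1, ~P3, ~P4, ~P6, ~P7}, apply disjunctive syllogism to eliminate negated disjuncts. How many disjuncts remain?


Original disjuncts (8): P1, P2, P3, P4, P5, P6, P7, P8
Negated (eliminate): ~P1, ~P3, ~P4, ~P6, ~P7
Remaining disjuncts: P2, P5, P8
Count = 8 - 5 = 3

3


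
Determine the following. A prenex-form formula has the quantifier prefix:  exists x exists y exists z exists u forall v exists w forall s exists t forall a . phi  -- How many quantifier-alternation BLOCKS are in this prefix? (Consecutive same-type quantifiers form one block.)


Quantifier-type sequence: E E E E A E A E A  (A=forall, E=exists)
Group into maximal same-type runs:
  Ex4 | Ax1 | Ex1 | Ax1 | Ex1 | Ax1
Number of blocks = 6

6


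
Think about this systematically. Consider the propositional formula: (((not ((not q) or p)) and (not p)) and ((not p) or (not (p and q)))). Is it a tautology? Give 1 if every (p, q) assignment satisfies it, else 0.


Check all 4 assignments:
p=0, q=0: 0
p=0, q=1: 1
p=1, q=0: 0
p=1, q=1: 0
Satisfying count = 1/4.
Tautology iff count = 4: no.

0


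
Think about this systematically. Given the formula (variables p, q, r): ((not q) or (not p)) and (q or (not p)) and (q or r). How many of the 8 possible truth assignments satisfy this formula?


Evaluate all 8 assignments for p, q, r:
p=0, q=0, r=0: 0
p=0, q=0, r=1: 1
p=0, q=1, r=0: 1
p=0, q=1, r=1: 1
p=1, q=0, r=0: 0
p=1, q=0, r=1: 0
p=1, q=1, r=0: 0
p=1, q=1, r=1: 0
Satisfying count = 3

3


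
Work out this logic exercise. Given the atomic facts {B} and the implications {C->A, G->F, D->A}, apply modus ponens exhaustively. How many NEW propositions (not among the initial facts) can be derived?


Initial facts: {B}
Apply modus ponens to closure:
  (no implication fires)
Final known: {B}
New propositions: {(none)}
Count = 0

0


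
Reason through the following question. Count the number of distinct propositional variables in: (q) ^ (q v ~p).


Identify each variable that appears in the formula.
Variables found: p, q
Count = 2

2


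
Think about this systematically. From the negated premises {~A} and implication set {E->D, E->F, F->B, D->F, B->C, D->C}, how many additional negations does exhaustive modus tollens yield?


Initial negated facts: {~A}
Apply modus tollens to closure:
  (no implication fires)
Final negated: {~A}
New negations: {(none)}
Count = 0

0


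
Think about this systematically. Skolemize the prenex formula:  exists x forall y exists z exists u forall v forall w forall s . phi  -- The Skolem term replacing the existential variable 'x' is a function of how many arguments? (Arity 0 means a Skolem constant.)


Quantifier prefix: exists x forall y exists z exists u forall v forall w forall s
'x' is existentially quantified at position 1.
No universal quantifiers precede it.
Skolem function arity = 0 (a Skolem constant)

0


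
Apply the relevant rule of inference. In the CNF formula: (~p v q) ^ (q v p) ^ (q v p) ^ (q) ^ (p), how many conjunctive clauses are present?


A CNF formula is a conjunction of clauses.
Clauses are separated by ^.
Counting the conjuncts: 5 clauses.

5


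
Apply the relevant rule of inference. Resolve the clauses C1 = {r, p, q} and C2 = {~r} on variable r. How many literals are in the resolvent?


Remove r from C1 and ~r from C2.
C1 remainder: {p, q}
C2 remainder: {}
Union (resolvent): {p, q}
Resolvent has 2 literal(s).

2


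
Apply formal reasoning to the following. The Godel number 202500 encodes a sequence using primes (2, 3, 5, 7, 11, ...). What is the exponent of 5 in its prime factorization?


Factorize 202500 by dividing by 5 repeatedly.
Division steps: 5 divides 202500 exactly 4 time(s).
Exponent of 5 = 4

4


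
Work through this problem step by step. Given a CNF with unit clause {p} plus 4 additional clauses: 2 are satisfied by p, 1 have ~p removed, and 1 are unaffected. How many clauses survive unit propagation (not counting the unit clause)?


Satisfied (removed): 2
Shortened (remain): 1
Unchanged (remain): 1
Remaining = 1 + 1 = 2

2


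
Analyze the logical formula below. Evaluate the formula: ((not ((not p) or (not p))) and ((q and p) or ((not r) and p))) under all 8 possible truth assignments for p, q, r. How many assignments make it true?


Check all 8 assignments:
p=0, q=0, r=0: 0
p=0, q=0, r=1: 0
p=0, q=1, r=0: 0
p=0, q=1, r=1: 0
p=1, q=0, r=0: 1
p=1, q=0, r=1: 0
p=1, q=1, r=0: 1
p=1, q=1, r=1: 1
Count of True = 3

3


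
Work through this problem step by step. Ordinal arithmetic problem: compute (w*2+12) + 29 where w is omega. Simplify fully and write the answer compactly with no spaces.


Compute (w*2+12) + 29.
Ordinal + is associative but NOT commutative; for finite n>0, n + w = w but w + n stays w+n.
By associativity: (w*2+12) + 29 = w*2 + (12+29) = w*2+41.
Result = w*2+41

w*2+41


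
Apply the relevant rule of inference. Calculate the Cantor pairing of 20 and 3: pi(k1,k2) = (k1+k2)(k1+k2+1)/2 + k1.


k1 + k2 = 23
(k1+k2)(k1+k2+1)/2 = 23 * 24 / 2 = 276
pi = 276 + 20 = 296

296


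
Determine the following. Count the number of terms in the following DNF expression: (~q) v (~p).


A DNF formula is a disjunction of terms (conjunctions).
Terms are separated by v.
Counting the disjuncts: 2 terms.

2


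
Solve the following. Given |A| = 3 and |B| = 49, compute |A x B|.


The Cartesian product A x B contains all ordered pairs (a, b).
|A x B| = |A| * |B| = 3 * 49 = 147

147


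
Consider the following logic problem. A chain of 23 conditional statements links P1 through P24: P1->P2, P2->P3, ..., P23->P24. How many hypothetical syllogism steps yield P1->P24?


With 23 implications in a chain connecting 24 propositions:
P1->P2, P2->P3, ..., P23->P24
Steps needed = (number of implications) - 1 = 23 - 1 = 22

22


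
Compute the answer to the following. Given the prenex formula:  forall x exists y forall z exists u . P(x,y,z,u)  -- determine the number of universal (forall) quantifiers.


Quantifier prefix: forall x exists y forall z exists u
Mark each quantifier type:
  U E U E
Universal count = 2, Existential count = 2
Asked for universal (forall) quantifiers: 2

2


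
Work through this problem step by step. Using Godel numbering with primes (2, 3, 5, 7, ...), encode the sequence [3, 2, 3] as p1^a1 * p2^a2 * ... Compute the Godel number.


Encode each element as an exponent of the corresponding prime:
  2^3 = 8
  3^2 = 9
  5^3 = 125
Product = 8 * 9 * 125 = 9000

9000


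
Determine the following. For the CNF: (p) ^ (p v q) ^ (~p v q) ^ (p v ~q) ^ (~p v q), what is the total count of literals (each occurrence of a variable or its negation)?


Counting literals in each clause:
Clause 1: 1 literal(s)
Clause 2: 2 literal(s)
Clause 3: 2 literal(s)
Clause 4: 2 literal(s)
Clause 5: 2 literal(s)
Total = 9

9


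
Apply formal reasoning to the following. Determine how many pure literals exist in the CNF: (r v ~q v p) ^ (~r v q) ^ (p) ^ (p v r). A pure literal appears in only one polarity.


Check each variable for pure literal status:
p: pure positive
q: mixed (not pure)
r: mixed (not pure)
Pure literal count = 1

1


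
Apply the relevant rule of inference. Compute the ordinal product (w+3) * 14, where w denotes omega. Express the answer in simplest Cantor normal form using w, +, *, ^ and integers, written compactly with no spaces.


Compute (w+3) * 14.
Ordinal * is associative and left-distributive over +, but NOT commutative; for finite n>1, n*w = w but w*n stays w*n.
(w+3) * 14 = (w+3) repeated 14 times. Each intermediate +3 is absorbed by the following w; only the last survives: w*14+3.
Result = w*14+3

w*14+3


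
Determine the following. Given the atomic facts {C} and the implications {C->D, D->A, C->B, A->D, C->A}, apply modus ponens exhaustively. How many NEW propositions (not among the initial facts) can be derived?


Initial facts: {C}
Apply modus ponens to closure:
  C and C->D  =>  D
  D and D->A  =>  A
  C and C->B  =>  B
Final known: {A, B, C, D}
New propositions: {A, B, D}
Count = 3

3


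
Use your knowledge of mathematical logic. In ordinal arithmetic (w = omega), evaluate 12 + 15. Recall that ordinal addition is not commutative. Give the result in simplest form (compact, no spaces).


Compute 12 + 15.
Ordinal + is associative but NOT commutative; for finite n>0, n + w = w but w + n stays w+n.
Both operands finite; ordinal + agrees with natural +: 12 + 15 = 27.
Result = 27

27


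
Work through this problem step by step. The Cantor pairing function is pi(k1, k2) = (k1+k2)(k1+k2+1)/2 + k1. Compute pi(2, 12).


k1 + k2 = 14
(k1+k2)(k1+k2+1)/2 = 14 * 15 / 2 = 105
pi = 105 + 2 = 107

107


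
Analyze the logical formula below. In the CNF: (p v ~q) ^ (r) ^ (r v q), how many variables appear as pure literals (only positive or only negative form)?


Check each variable for pure literal status:
p: pure positive
q: mixed (not pure)
r: pure positive
Pure literal count = 2

2


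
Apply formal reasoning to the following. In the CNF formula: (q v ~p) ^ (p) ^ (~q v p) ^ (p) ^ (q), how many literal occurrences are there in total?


Counting literals in each clause:
Clause 1: 2 literal(s)
Clause 2: 1 literal(s)
Clause 3: 2 literal(s)
Clause 4: 1 literal(s)
Clause 5: 1 literal(s)
Total = 7

7


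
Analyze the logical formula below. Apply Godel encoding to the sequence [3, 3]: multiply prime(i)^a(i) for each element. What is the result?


Encode each element as an exponent of the corresponding prime:
  2^3 = 8
  3^3 = 27
Product = 8 * 27 = 216

216


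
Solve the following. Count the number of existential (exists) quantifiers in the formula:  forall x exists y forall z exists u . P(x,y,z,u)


Quantifier prefix: forall x exists y forall z exists u
Mark each quantifier type:
  U E U E
Universal count = 2, Existential count = 2
Asked for existential (exists) quantifiers: 2

2


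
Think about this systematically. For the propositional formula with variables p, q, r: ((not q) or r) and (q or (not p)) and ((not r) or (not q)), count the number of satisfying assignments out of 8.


Evaluate all 8 assignments for p, q, r:
p=0, q=0, r=0: 1
p=0, q=0, r=1: 1
p=0, q=1, r=0: 0
p=0, q=1, r=1: 0
p=1, q=0, r=0: 0
p=1, q=0, r=1: 0
p=1, q=1, r=0: 0
p=1, q=1, r=1: 0
Satisfying count = 2

2


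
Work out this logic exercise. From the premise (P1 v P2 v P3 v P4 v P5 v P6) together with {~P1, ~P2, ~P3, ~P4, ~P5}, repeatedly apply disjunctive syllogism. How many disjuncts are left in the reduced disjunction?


Original disjuncts (6): P1, P2, P3, P4, P5, P6
Negated (eliminate): ~P1, ~P2, ~P3, ~P4, ~P5
Remaining disjuncts: P6
Count = 6 - 5 = 1

1


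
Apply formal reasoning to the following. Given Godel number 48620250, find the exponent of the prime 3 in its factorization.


Factorize 48620250 by dividing by 3 repeatedly.
Division steps: 3 divides 48620250 exactly 4 time(s).
Exponent of 3 = 4

4


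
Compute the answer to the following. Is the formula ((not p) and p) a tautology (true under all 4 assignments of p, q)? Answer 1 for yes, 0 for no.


Check all 4 assignments:
p=0, q=0: 0
p=0, q=1: 0
p=1, q=0: 0
p=1, q=1: 0
Satisfying count = 0/4.
Tautology iff count = 4: no.

0


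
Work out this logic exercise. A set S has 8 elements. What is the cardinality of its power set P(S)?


The power set of a set with n elements has 2^n elements.
|P(S)| = 2^8 = 256

256


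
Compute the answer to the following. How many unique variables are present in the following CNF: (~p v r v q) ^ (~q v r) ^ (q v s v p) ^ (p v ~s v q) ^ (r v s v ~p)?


Identify each variable that appears in the formula.
Variables found: p, q, r, s
Count = 4

4


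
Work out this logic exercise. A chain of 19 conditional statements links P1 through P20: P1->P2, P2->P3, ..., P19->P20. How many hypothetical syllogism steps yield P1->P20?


With 19 implications in a chain connecting 20 propositions:
P1->P2, P2->P3, ..., P19->P20
Steps needed = (number of implications) - 1 = 19 - 1 = 18

18


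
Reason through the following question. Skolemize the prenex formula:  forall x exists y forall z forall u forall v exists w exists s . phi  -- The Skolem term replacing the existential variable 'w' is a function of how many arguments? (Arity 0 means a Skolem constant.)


Quantifier prefix: forall x exists y forall z forall u forall v exists w exists s
'w' is existentially quantified at position 6.
Universal variables preceding it: x, z, u, v
Skolem function arity = 4

4


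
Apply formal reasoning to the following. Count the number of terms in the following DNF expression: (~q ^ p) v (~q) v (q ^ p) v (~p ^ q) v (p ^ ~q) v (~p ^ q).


A DNF formula is a disjunction of terms (conjunctions).
Terms are separated by v.
Counting the disjuncts: 6 terms.

6


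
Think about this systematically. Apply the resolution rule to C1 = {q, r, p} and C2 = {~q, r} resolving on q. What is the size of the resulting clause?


Remove q from C1 and ~q from C2.
C1 remainder: {r, p}
C2 remainder: {r}
Union (resolvent): {p, r}
Resolvent has 2 literal(s).

2


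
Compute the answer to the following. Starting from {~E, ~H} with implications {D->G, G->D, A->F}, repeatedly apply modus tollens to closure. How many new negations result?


Initial negated facts: {~E, ~H}
Apply modus tollens to closure:
  (no implication fires)
Final negated: {~E, ~H}
New negations: {(none)}
Count = 0

0


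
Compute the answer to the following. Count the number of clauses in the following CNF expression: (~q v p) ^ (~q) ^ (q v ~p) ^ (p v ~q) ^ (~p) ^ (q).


A CNF formula is a conjunction of clauses.
Clauses are separated by ^.
Counting the conjuncts: 6 clauses.

6


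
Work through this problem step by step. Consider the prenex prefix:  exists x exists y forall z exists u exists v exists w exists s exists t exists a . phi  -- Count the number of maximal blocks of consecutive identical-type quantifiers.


Quantifier-type sequence: E E A E E E E E E  (A=forall, E=exists)
Group into maximal same-type runs:
  Ex2 | Ax1 | Ex6
Number of blocks = 3

3


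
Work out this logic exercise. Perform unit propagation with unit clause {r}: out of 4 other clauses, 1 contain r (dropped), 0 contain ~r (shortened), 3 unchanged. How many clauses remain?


Satisfied (removed): 1
Shortened (remain): 0
Unchanged (remain): 3
Remaining = 0 + 3 = 3

3


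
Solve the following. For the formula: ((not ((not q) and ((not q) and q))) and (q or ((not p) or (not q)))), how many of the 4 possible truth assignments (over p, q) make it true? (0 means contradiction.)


Check all 4 assignments:
p=0, q=0: 1
p=0, q=1: 1
p=1, q=0: 1
p=1, q=1: 1
Count of True = 4

4


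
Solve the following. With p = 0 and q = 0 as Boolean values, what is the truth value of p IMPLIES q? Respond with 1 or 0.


p = 0, q = 0
Operation: p IMPLIES q
Evaluate: 0 IMPLIES 0 = 1

1


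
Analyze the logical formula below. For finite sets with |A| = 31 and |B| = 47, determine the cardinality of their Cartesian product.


The Cartesian product A x B contains all ordered pairs (a, b).
|A x B| = |A| * |B| = 31 * 47 = 1457

1457


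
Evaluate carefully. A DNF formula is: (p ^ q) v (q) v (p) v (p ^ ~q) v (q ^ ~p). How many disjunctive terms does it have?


A DNF formula is a disjunction of terms (conjunctions).
Terms are separated by v.
Counting the disjuncts: 5 terms.

5


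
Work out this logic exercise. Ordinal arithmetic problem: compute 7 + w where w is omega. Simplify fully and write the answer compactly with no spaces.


Compute 7 + w.
Ordinal + is associative but NOT commutative; for finite n>0, n + w = w but w + n stays w+n.
Any finite left addend is absorbed by w on the right: 7 + w = w.
Result = w

w


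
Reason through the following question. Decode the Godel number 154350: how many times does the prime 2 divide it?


Factorize 154350 by dividing by 2 repeatedly.
Division steps: 2 divides 154350 exactly 1 time(s).
Exponent of 2 = 1

1


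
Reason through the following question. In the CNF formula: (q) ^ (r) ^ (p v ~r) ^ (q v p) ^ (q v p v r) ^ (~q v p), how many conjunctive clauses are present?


A CNF formula is a conjunction of clauses.
Clauses are separated by ^.
Counting the conjuncts: 6 clauses.

6


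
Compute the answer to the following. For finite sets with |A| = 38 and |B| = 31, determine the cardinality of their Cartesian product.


The Cartesian product A x B contains all ordered pairs (a, b).
|A x B| = |A| * |B| = 38 * 31 = 1178

1178


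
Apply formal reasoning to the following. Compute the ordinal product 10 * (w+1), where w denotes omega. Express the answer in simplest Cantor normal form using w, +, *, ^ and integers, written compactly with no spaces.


Compute 10 * (w+1).
Ordinal * is associative and left-distributive over +, but NOT commutative; for finite n>1, n*w = w but w*n stays w*n.
By left-distributivity: 10 * (w+1) = 10*w + 10*1 = w + 10 = w+10.
Result = w+10

w+10


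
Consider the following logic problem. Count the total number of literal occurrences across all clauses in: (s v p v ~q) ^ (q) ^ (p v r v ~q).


Counting literals in each clause:
Clause 1: 3 literal(s)
Clause 2: 1 literal(s)
Clause 3: 3 literal(s)
Total = 7

7


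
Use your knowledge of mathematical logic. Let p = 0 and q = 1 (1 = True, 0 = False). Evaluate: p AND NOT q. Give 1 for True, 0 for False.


p = 0, q = 1
Operation: p AND NOT q
Evaluate: 0 AND NOT 1 = 0

0


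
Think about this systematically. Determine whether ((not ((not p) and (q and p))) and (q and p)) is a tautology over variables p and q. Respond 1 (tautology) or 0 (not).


Check all 4 assignments:
p=0, q=0: 0
p=0, q=1: 0
p=1, q=0: 0
p=1, q=1: 1
Satisfying count = 1/4.
Tautology iff count = 4: no.

0


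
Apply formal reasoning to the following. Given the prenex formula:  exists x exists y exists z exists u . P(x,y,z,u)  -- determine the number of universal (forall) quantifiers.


Quantifier prefix: exists x exists y exists z exists u
Mark each quantifier type:
  E E E E
Universal count = 0, Existential count = 4
Asked for universal (forall) quantifiers: 0

0


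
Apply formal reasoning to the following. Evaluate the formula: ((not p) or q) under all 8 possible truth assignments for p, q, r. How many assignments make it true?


Check all 8 assignments:
p=0, q=0, r=0: 1
p=0, q=0, r=1: 1
p=0, q=1, r=0: 1
p=0, q=1, r=1: 1
p=1, q=0, r=0: 0
p=1, q=0, r=1: 0
p=1, q=1, r=0: 1
p=1, q=1, r=1: 1
Count of True = 6

6


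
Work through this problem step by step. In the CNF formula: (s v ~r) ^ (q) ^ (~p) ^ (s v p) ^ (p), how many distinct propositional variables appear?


Identify each variable that appears in the formula.
Variables found: p, q, r, s
Count = 4

4


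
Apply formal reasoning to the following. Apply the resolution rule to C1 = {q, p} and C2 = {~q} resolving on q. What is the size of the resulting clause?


Remove q from C1 and ~q from C2.
C1 remainder: {p}
C2 remainder: {}
Union (resolvent): {p}
Resolvent has 1 literal(s).

1


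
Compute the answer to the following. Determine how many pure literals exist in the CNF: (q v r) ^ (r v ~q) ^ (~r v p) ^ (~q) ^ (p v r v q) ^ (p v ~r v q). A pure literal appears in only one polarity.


Check each variable for pure literal status:
p: pure positive
q: mixed (not pure)
r: mixed (not pure)
Pure literal count = 1

1


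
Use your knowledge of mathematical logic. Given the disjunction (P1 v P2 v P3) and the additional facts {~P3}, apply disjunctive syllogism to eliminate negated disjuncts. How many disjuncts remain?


Original disjuncts (3): P1, P2, P3
Negated (eliminate): ~P3
Remaining disjuncts: P1, P2
Count = 3 - 1 = 2

2


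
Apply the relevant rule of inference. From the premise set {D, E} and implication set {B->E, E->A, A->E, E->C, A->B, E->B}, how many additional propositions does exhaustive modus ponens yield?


Initial facts: {D, E}
Apply modus ponens to closure:
  E and E->A  =>  A
  E and E->C  =>  C
  A and A->B  =>  B
Final known: {A, B, C, D, E}
New propositions: {A, B, C}
Count = 3

3


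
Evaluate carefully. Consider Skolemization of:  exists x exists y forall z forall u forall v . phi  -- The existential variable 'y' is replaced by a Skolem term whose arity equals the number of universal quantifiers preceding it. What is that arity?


Quantifier prefix: exists x exists y forall z forall u forall v
'y' is existentially quantified at position 2.
No universal quantifiers precede it.
Skolem function arity = 0 (a Skolem constant)

0


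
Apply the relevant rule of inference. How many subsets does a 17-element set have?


The power set of a set with n elements has 2^n elements.
|P(S)| = 2^17 = 131072

131072


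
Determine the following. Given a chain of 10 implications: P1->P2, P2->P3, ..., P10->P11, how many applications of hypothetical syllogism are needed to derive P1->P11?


With 10 implications in a chain connecting 11 propositions:
P1->P2, P2->P3, ..., P10->P11
Steps needed = (number of implications) - 1 = 10 - 1 = 9

9


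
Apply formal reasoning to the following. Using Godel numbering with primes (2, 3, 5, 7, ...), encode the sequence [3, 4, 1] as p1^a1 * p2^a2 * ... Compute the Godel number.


Encode each element as an exponent of the corresponding prime:
  2^3 = 8
  3^4 = 81
  5^1 = 5
Product = 8 * 81 * 5 = 3240

3240


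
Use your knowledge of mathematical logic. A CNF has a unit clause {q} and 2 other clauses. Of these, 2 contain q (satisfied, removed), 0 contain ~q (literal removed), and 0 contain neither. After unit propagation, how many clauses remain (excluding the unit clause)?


Satisfied (removed): 2
Shortened (remain): 0
Unchanged (remain): 0
Remaining = 0 + 0 = 0

0


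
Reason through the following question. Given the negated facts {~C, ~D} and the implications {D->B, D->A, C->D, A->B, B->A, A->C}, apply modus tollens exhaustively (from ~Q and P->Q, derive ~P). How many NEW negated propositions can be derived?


Initial negated facts: {~C, ~D}
Apply modus tollens to closure:
  ~C and A->C  =>  ~A
  ~A and B->A  =>  ~B
Final negated: {~A, ~B, ~C, ~D}
New negations: {~A, ~B}
Count = 2

2


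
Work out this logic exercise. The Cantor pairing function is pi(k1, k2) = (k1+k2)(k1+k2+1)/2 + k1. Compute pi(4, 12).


k1 + k2 = 16
(k1+k2)(k1+k2+1)/2 = 16 * 17 / 2 = 136
pi = 136 + 4 = 140

140


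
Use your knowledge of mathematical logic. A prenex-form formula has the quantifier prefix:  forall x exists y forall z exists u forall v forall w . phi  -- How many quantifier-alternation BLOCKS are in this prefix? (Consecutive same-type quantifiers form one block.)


Quantifier-type sequence: A E A E A A  (A=forall, E=exists)
Group into maximal same-type runs:
  Ax1 | Ex1 | Ax1 | Ex1 | Ax2
Number of blocks = 5

5


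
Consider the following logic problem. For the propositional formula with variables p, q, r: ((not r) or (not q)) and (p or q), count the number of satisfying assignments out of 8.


Evaluate all 8 assignments for p, q, r:
p=0, q=0, r=0: 0
p=0, q=0, r=1: 0
p=0, q=1, r=0: 1
p=0, q=1, r=1: 0
p=1, q=0, r=0: 1
p=1, q=0, r=1: 1
p=1, q=1, r=0: 1
p=1, q=1, r=1: 0
Satisfying count = 4

4


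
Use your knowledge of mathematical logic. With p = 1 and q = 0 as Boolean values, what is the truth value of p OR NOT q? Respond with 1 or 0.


p = 1, q = 0
Operation: p OR NOT q
Evaluate: 1 OR NOT 0 = 1

1


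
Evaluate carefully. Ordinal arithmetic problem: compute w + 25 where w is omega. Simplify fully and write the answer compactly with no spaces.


Compute w + 25.
Ordinal + is associative but NOT commutative; for finite n>0, n + w = w but w + n stays w+n.
w + 25 is already in normal form (a successor ordinal beyond w).
Result = w+25

w+25


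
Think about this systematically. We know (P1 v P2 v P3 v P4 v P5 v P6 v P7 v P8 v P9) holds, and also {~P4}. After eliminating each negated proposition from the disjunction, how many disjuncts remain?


Original disjuncts (9): P1, P2, P3, P4, P5, P6, P7, P8, P9
Negated (eliminate): ~P4
Remaining disjuncts: P1, P2, P3, P5, P6, P7, P8, P9
Count = 9 - 1 = 8

8


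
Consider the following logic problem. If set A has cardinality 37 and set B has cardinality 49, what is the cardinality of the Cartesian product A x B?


The Cartesian product A x B contains all ordered pairs (a, b).
|A x B| = |A| * |B| = 37 * 49 = 1813

1813


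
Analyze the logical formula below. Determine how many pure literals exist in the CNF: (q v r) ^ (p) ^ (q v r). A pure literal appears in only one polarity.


Check each variable for pure literal status:
p: pure positive
q: pure positive
r: pure positive
Pure literal count = 3

3


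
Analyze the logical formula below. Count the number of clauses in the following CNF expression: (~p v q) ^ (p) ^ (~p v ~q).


A CNF formula is a conjunction of clauses.
Clauses are separated by ^.
Counting the conjuncts: 3 clauses.

3


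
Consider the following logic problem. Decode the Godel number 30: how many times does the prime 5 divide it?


Factorize 30 by dividing by 5 repeatedly.
Division steps: 5 divides 30 exactly 1 time(s).
Exponent of 5 = 1

1


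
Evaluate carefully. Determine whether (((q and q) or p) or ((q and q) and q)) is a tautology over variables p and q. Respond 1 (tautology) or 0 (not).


Check all 4 assignments:
p=0, q=0: 0
p=0, q=1: 1
p=1, q=0: 1
p=1, q=1: 1
Satisfying count = 3/4.
Tautology iff count = 4: no.

0


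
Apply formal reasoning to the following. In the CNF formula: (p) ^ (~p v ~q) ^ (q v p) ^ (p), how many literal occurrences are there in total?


Counting literals in each clause:
Clause 1: 1 literal(s)
Clause 2: 2 literal(s)
Clause 3: 2 literal(s)
Clause 4: 1 literal(s)
Total = 6

6


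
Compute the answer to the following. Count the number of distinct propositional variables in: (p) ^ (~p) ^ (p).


Identify each variable that appears in the formula.
Variables found: p
Count = 1

1


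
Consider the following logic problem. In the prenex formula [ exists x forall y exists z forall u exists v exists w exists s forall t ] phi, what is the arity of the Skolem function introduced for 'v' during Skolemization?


Quantifier prefix: exists x forall y exists z forall u exists v exists w exists s forall t
'v' is existentially quantified at position 5.
Universal variables preceding it: y, u
Skolem function arity = 2

2


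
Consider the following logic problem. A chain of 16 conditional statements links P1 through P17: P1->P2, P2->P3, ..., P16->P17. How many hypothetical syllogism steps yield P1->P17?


With 16 implications in a chain connecting 17 propositions:
P1->P2, P2->P3, ..., P16->P17
Steps needed = (number of implications) - 1 = 16 - 1 = 15

15


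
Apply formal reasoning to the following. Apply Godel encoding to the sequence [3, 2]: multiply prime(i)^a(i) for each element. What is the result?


Encode each element as an exponent of the corresponding prime:
  2^3 = 8
  3^2 = 9
Product = 8 * 9 = 72

72


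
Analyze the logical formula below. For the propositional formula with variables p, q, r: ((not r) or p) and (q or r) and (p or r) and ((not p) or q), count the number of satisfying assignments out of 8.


Evaluate all 8 assignments for p, q, r:
p=0, q=0, r=0: 0
p=0, q=0, r=1: 0
p=0, q=1, r=0: 0
p=0, q=1, r=1: 0
p=1, q=0, r=0: 0
p=1, q=0, r=1: 0
p=1, q=1, r=0: 1
p=1, q=1, r=1: 1
Satisfying count = 2

2


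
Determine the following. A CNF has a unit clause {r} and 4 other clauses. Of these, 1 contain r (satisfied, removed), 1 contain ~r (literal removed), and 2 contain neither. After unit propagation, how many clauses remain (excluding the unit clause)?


Satisfied (removed): 1
Shortened (remain): 1
Unchanged (remain): 2
Remaining = 1 + 2 = 3

3


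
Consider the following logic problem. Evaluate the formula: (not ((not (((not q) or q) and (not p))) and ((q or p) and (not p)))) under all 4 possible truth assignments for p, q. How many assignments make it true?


Check all 4 assignments:
p=0, q=0: 1
p=0, q=1: 1
p=1, q=0: 1
p=1, q=1: 1
Count of True = 4

4


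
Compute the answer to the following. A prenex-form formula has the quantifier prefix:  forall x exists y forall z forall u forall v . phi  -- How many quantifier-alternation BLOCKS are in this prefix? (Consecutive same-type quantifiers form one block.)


Quantifier-type sequence: A E A A A  (A=forall, E=exists)
Group into maximal same-type runs:
  Ax1 | Ex1 | Ax3
Number of blocks = 3

3


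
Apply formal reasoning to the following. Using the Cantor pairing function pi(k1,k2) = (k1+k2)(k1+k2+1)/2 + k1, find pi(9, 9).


k1 + k2 = 18
(k1+k2)(k1+k2+1)/2 = 18 * 19 / 2 = 171
pi = 171 + 9 = 180

180


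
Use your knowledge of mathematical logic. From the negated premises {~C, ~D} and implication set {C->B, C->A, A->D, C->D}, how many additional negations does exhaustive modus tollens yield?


Initial negated facts: {~C, ~D}
Apply modus tollens to closure:
  ~D and A->D  =>  ~A
Final negated: {~A, ~C, ~D}
New negations: {~A}
Count = 1

1


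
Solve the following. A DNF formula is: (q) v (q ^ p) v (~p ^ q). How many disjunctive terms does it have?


A DNF formula is a disjunction of terms (conjunctions).
Terms are separated by v.
Counting the disjuncts: 3 terms.

3


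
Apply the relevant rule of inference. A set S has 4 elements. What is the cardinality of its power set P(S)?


The power set of a set with n elements has 2^n elements.
|P(S)| = 2^4 = 16

16


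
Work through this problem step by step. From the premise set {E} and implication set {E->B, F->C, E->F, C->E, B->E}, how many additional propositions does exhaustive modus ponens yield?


Initial facts: {E}
Apply modus ponens to closure:
  E and E->B  =>  B
  E and E->F  =>  F
  F and F->C  =>  C
Final known: {B, C, E, F}
New propositions: {B, C, F}
Count = 3

3


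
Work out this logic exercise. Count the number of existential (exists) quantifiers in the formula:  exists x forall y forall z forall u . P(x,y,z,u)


Quantifier prefix: exists x forall y forall z forall u
Mark each quantifier type:
  E U U U
Universal count = 3, Existential count = 1
Asked for existential (exists) quantifiers: 1

1


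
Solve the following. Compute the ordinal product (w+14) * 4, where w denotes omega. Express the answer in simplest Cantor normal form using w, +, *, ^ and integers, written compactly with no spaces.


Compute (w+14) * 4.
Ordinal * is associative and left-distributive over +, but NOT commutative; for finite n>1, n*w = w but w*n stays w*n.
(w+14) * 4 = (w+14) repeated 4 times. Each intermediate +14 is absorbed by the following w; only the last survives: w*4+14.
Result = w*4+14

w*4+14


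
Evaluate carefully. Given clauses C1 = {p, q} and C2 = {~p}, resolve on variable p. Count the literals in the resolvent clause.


Remove p from C1 and ~p from C2.
C1 remainder: {q}
C2 remainder: {}
Union (resolvent): {q}
Resolvent has 1 literal(s).

1


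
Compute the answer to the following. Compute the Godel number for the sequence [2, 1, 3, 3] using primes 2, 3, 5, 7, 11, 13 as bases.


Encode each element as an exponent of the corresponding prime:
  2^2 = 4
  3^1 = 3
  5^3 = 125
  7^3 = 343
Product = 4 * 3 * 125 * 343 = 514500

514500


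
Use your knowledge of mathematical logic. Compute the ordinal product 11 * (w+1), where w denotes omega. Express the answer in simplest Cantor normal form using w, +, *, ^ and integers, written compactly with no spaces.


Compute 11 * (w+1).
Ordinal * is associative and left-distributive over +, but NOT commutative; for finite n>1, n*w = w but w*n stays w*n.
By left-distributivity: 11 * (w+1) = 11*w + 11*1 = w + 11 = w+11.
Result = w+11

w+11


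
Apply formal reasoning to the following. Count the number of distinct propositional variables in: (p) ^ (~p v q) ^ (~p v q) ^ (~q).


Identify each variable that appears in the formula.
Variables found: p, q
Count = 2

2


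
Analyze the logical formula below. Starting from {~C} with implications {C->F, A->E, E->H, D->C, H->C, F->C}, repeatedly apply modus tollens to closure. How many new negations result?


Initial negated facts: {~C}
Apply modus tollens to closure:
  ~C and D->C  =>  ~D
  ~C and H->C  =>  ~H
  ~C and F->C  =>  ~F
  ~H and E->H  =>  ~E
  ~E and A->E  =>  ~A
Final negated: {~A, ~C, ~D, ~E, ~F, ~H}
New negations: {~A, ~D, ~E, ~F, ~H}
Count = 5

5


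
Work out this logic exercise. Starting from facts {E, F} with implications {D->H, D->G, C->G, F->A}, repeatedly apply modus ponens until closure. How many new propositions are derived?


Initial facts: {E, F}
Apply modus ponens to closure:
  F and F->A  =>  A
Final known: {A, E, F}
New propositions: {A}
Count = 1

1


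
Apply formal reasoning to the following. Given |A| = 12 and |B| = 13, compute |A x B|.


The Cartesian product A x B contains all ordered pairs (a, b).
|A x B| = |A| * |B| = 12 * 13 = 156

156


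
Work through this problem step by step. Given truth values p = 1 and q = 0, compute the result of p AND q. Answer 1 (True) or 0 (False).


p = 1, q = 0
Operation: p AND q
Evaluate: 1 AND 0 = 0

0


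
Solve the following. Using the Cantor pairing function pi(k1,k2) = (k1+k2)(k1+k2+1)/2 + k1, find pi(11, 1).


k1 + k2 = 12
(k1+k2)(k1+k2+1)/2 = 12 * 13 / 2 = 78
pi = 78 + 11 = 89

89


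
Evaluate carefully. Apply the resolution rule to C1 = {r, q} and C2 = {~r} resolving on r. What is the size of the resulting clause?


Remove r from C1 and ~r from C2.
C1 remainder: {q}
C2 remainder: {}
Union (resolvent): {q}
Resolvent has 1 literal(s).

1


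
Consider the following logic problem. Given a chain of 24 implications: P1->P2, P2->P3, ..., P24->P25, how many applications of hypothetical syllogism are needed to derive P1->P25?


With 24 implications in a chain connecting 25 propositions:
P1->P2, P2->P3, ..., P24->P25
Steps needed = (number of implications) - 1 = 24 - 1 = 23

23


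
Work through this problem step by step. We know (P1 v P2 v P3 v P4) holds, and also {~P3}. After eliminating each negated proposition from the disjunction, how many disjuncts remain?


Original disjuncts (4): P1, P2, P3, P4
Negated (eliminate): ~P3
Remaining disjuncts: P1, P2, P4
Count = 4 - 1 = 3

3


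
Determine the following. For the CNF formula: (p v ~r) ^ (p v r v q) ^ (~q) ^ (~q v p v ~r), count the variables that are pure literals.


Check each variable for pure literal status:
p: pure positive
q: mixed (not pure)
r: mixed (not pure)
Pure literal count = 1

1


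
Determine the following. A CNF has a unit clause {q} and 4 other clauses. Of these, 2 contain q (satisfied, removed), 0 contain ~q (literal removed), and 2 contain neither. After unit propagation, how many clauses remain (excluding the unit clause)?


Satisfied (removed): 2
Shortened (remain): 0
Unchanged (remain): 2
Remaining = 0 + 2 = 2

2


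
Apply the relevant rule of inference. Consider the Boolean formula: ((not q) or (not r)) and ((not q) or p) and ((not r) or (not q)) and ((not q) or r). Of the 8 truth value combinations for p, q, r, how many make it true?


Evaluate all 8 assignments for p, q, r:
p=0, q=0, r=0: 1
p=0, q=0, r=1: 1
p=0, q=1, r=0: 0
p=0, q=1, r=1: 0
p=1, q=0, r=0: 1
p=1, q=0, r=1: 1
p=1, q=1, r=0: 0
p=1, q=1, r=1: 0
Satisfying count = 4

4


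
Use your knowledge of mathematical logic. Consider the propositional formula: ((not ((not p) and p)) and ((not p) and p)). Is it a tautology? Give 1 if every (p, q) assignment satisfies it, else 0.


Check all 4 assignments:
p=0, q=0: 0
p=0, q=1: 0
p=1, q=0: 0
p=1, q=1: 0
Satisfying count = 0/4.
Tautology iff count = 4: no.

0


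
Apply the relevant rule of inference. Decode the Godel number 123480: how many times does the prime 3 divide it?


Factorize 123480 by dividing by 3 repeatedly.
Division steps: 3 divides 123480 exactly 2 time(s).
Exponent of 3 = 2

2


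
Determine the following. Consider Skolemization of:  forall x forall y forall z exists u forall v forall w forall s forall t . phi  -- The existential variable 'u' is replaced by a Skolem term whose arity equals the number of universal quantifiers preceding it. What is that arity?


Quantifier prefix: forall x forall y forall z exists u forall v forall w forall s forall t
'u' is existentially quantified at position 4.
Universal variables preceding it: x, y, z
Skolem function arity = 3

3


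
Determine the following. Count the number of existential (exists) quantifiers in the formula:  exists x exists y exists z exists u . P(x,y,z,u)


Quantifier prefix: exists x exists y exists z exists u
Mark each quantifier type:
  E E E E
Universal count = 0, Existential count = 4
Asked for existential (exists) quantifiers: 4

4
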